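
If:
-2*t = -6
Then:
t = 3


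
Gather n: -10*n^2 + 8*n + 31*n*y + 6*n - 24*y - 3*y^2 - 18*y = -10*n^2 + n*(31*y + 14) - 3*y^2 - 42*y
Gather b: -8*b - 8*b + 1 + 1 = 2 - 16*b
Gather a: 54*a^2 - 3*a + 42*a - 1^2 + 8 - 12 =54*a^2 + 39*a - 5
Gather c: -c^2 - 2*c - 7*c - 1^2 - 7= -c^2 - 9*c - 8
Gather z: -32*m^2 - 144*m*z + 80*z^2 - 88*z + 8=-32*m^2 + 80*z^2 + z*(-144*m - 88) + 8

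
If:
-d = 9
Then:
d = -9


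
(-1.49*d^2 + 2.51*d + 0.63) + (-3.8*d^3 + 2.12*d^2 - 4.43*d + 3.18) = -3.8*d^3 + 0.63*d^2 - 1.92*d + 3.81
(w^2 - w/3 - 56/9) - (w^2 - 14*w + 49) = 41*w/3 - 497/9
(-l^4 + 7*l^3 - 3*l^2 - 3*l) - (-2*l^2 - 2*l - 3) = -l^4 + 7*l^3 - l^2 - l + 3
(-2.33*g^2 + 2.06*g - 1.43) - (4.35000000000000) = -2.33*g^2 + 2.06*g - 5.78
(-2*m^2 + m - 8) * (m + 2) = -2*m^3 - 3*m^2 - 6*m - 16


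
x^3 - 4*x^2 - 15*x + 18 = (x - 6)*(x - 1)*(x + 3)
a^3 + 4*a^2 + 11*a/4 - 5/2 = (a - 1/2)*(a + 2)*(a + 5/2)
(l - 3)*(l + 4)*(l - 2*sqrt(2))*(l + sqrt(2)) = l^4 - sqrt(2)*l^3 + l^3 - 16*l^2 - sqrt(2)*l^2 - 4*l + 12*sqrt(2)*l + 48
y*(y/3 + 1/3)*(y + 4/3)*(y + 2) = y^4/3 + 13*y^3/9 + 2*y^2 + 8*y/9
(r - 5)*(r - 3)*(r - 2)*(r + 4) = r^4 - 6*r^3 - 9*r^2 + 94*r - 120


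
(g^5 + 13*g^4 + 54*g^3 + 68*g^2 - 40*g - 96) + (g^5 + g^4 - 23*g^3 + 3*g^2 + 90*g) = 2*g^5 + 14*g^4 + 31*g^3 + 71*g^2 + 50*g - 96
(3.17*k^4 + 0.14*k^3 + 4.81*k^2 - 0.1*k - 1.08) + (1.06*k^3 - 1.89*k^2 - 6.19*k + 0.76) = 3.17*k^4 + 1.2*k^3 + 2.92*k^2 - 6.29*k - 0.32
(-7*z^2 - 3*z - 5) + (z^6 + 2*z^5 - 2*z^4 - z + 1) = z^6 + 2*z^5 - 2*z^4 - 7*z^2 - 4*z - 4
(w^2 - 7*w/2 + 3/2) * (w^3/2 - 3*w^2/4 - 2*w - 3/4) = w^5/2 - 5*w^4/2 + 11*w^3/8 + 41*w^2/8 - 3*w/8 - 9/8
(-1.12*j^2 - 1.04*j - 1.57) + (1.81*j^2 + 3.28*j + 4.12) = 0.69*j^2 + 2.24*j + 2.55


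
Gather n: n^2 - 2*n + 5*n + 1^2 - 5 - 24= n^2 + 3*n - 28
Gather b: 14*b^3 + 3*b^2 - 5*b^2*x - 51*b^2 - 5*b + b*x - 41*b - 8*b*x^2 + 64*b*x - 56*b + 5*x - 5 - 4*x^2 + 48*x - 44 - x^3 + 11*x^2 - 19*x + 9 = 14*b^3 + b^2*(-5*x - 48) + b*(-8*x^2 + 65*x - 102) - x^3 + 7*x^2 + 34*x - 40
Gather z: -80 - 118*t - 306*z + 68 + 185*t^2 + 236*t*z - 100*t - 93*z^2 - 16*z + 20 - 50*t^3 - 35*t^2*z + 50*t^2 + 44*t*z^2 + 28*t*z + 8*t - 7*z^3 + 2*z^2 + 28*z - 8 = -50*t^3 + 235*t^2 - 210*t - 7*z^3 + z^2*(44*t - 91) + z*(-35*t^2 + 264*t - 294)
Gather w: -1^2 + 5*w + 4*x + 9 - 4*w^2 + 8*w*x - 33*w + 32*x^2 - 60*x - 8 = -4*w^2 + w*(8*x - 28) + 32*x^2 - 56*x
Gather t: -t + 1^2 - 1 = -t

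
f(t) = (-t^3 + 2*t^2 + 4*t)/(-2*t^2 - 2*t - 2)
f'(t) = (4*t + 2)*(-t^3 + 2*t^2 + 4*t)/(-2*t^2 - 2*t - 2)^2 + (-3*t^2 + 4*t + 4)/(-2*t^2 - 2*t - 2)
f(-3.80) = -2.94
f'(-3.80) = 0.67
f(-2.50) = -1.91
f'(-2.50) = 1.00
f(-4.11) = -3.15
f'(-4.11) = 0.64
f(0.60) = -0.74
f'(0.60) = -0.53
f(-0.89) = 0.70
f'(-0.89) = 1.68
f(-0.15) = 0.32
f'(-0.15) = -2.16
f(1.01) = -0.83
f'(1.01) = 0.01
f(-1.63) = -0.77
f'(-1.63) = 1.73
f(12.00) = 4.43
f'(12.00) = 0.50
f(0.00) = 0.00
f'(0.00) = -2.00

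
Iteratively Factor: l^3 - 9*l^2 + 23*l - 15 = (l - 5)*(l^2 - 4*l + 3) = (l - 5)*(l - 3)*(l - 1)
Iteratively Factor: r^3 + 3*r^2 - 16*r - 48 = (r + 3)*(r^2 - 16) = (r - 4)*(r + 3)*(r + 4)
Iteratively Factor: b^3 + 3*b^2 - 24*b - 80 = (b + 4)*(b^2 - b - 20) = (b - 5)*(b + 4)*(b + 4)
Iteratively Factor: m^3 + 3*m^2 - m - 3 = (m - 1)*(m^2 + 4*m + 3) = (m - 1)*(m + 3)*(m + 1)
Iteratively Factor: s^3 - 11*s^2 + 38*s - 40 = (s - 4)*(s^2 - 7*s + 10) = (s - 4)*(s - 2)*(s - 5)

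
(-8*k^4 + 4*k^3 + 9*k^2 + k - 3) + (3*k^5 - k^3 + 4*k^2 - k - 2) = 3*k^5 - 8*k^4 + 3*k^3 + 13*k^2 - 5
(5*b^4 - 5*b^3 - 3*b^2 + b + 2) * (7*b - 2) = 35*b^5 - 45*b^4 - 11*b^3 + 13*b^2 + 12*b - 4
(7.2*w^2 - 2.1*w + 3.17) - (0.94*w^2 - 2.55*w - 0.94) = 6.26*w^2 + 0.45*w + 4.11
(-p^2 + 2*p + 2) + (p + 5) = -p^2 + 3*p + 7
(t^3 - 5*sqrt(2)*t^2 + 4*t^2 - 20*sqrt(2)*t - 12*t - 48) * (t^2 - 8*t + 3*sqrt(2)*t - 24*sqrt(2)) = t^5 - 4*t^4 - 2*sqrt(2)*t^4 - 74*t^3 + 8*sqrt(2)*t^3 + 28*sqrt(2)*t^2 + 168*t^2 + 144*sqrt(2)*t + 1344*t + 1152*sqrt(2)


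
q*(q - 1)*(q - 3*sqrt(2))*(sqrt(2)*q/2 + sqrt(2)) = sqrt(2)*q^4/2 - 3*q^3 + sqrt(2)*q^3/2 - 3*q^2 - sqrt(2)*q^2 + 6*q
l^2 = l^2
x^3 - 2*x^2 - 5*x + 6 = (x - 3)*(x - 1)*(x + 2)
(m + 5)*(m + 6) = m^2 + 11*m + 30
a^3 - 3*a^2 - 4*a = a*(a - 4)*(a + 1)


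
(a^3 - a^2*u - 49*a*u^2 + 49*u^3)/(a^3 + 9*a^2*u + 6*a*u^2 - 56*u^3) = (-a^2 + 8*a*u - 7*u^2)/(-a^2 - 2*a*u + 8*u^2)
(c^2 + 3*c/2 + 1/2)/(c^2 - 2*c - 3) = (c + 1/2)/(c - 3)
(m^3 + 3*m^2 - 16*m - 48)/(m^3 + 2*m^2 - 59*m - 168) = (m^2 - 16)/(m^2 - m - 56)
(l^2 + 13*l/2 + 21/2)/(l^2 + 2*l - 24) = (2*l^2 + 13*l + 21)/(2*(l^2 + 2*l - 24))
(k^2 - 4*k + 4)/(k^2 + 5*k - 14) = (k - 2)/(k + 7)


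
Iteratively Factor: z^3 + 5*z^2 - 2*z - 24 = (z + 3)*(z^2 + 2*z - 8) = (z - 2)*(z + 3)*(z + 4)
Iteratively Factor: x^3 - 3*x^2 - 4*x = (x + 1)*(x^2 - 4*x) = x*(x + 1)*(x - 4)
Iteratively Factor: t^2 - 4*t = (t)*(t - 4)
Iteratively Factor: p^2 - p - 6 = (p + 2)*(p - 3)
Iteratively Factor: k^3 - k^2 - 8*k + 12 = (k + 3)*(k^2 - 4*k + 4) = (k - 2)*(k + 3)*(k - 2)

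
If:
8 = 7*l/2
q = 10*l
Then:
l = 16/7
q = 160/7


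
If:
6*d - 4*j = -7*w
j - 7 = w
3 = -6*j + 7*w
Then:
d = -107/6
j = 52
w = 45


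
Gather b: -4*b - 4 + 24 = 20 - 4*b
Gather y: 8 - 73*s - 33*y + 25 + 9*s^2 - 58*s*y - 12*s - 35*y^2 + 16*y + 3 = 9*s^2 - 85*s - 35*y^2 + y*(-58*s - 17) + 36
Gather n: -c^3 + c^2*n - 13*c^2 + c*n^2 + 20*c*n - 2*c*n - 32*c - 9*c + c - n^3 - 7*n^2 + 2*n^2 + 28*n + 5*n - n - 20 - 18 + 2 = -c^3 - 13*c^2 - 40*c - n^3 + n^2*(c - 5) + n*(c^2 + 18*c + 32) - 36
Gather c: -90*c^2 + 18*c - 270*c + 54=-90*c^2 - 252*c + 54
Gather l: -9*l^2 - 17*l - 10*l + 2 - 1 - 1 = -9*l^2 - 27*l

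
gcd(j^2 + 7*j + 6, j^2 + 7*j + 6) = j^2 + 7*j + 6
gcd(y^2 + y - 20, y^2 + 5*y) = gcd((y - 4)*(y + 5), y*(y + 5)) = y + 5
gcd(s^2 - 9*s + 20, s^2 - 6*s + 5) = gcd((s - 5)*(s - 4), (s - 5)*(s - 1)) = s - 5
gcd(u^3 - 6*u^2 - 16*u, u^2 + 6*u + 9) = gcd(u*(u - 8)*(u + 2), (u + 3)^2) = 1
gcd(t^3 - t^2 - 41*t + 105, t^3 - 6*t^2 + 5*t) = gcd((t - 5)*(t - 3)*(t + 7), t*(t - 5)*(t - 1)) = t - 5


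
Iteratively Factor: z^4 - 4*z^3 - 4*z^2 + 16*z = (z)*(z^3 - 4*z^2 - 4*z + 16) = z*(z + 2)*(z^2 - 6*z + 8) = z*(z - 2)*(z + 2)*(z - 4)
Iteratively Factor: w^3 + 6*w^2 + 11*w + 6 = (w + 3)*(w^2 + 3*w + 2) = (w + 2)*(w + 3)*(w + 1)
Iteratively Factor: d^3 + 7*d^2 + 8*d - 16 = (d + 4)*(d^2 + 3*d - 4) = (d + 4)^2*(d - 1)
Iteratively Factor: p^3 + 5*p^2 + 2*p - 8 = (p + 2)*(p^2 + 3*p - 4) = (p - 1)*(p + 2)*(p + 4)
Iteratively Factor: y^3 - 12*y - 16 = (y - 4)*(y^2 + 4*y + 4) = (y - 4)*(y + 2)*(y + 2)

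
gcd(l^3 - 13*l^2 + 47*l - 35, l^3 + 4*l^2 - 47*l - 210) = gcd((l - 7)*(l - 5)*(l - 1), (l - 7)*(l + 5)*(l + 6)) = l - 7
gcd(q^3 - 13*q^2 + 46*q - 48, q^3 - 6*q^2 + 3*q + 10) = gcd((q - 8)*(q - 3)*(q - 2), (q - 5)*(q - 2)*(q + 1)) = q - 2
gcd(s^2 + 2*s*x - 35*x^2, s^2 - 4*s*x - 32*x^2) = 1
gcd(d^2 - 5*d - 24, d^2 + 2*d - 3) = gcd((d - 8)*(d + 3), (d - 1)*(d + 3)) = d + 3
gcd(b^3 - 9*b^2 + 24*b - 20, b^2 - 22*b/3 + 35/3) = b - 5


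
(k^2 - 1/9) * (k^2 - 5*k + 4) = k^4 - 5*k^3 + 35*k^2/9 + 5*k/9 - 4/9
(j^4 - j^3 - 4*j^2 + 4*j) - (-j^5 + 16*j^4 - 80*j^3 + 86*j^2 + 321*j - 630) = j^5 - 15*j^4 + 79*j^3 - 90*j^2 - 317*j + 630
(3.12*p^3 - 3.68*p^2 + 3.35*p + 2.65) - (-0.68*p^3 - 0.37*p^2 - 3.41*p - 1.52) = 3.8*p^3 - 3.31*p^2 + 6.76*p + 4.17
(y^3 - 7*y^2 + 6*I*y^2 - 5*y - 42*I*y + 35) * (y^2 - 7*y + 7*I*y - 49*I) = y^5 - 14*y^4 + 13*I*y^4 + 2*y^3 - 182*I*y^3 + 658*y^2 + 602*I*y^2 - 2303*y + 490*I*y - 1715*I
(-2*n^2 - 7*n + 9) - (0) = -2*n^2 - 7*n + 9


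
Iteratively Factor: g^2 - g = (g - 1)*(g)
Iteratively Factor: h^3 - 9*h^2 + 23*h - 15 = (h - 5)*(h^2 - 4*h + 3) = (h - 5)*(h - 3)*(h - 1)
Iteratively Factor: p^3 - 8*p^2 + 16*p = (p - 4)*(p^2 - 4*p) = (p - 4)^2*(p)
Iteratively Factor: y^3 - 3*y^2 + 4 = (y - 2)*(y^2 - y - 2) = (y - 2)^2*(y + 1)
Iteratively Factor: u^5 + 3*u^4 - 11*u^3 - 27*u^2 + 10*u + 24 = (u + 1)*(u^4 + 2*u^3 - 13*u^2 - 14*u + 24) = (u - 3)*(u + 1)*(u^3 + 5*u^2 + 2*u - 8) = (u - 3)*(u + 1)*(u + 2)*(u^2 + 3*u - 4) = (u - 3)*(u + 1)*(u + 2)*(u + 4)*(u - 1)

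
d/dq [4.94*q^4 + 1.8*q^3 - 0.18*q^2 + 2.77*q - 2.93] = 19.76*q^3 + 5.4*q^2 - 0.36*q + 2.77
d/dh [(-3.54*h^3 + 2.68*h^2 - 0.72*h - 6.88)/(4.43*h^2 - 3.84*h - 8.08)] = (-15.6822*h^4 + 27.1872*h^3 + 78.708*h^2 + 17.648*h - 20.6016)/(19.6249*h^4 - 34.0224*h^3 - 56.8432*h^2 + 62.0544*h + 65.2864)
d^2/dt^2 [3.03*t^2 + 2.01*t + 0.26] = 6.06000000000000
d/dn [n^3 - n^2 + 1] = n*(3*n - 2)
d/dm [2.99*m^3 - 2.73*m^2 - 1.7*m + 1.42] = 8.97*m^2 - 5.46*m - 1.7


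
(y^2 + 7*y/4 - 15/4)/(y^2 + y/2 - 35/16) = 4*(y + 3)/(4*y + 7)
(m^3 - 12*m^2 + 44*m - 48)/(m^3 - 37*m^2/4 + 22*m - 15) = 4*(m - 4)/(4*m - 5)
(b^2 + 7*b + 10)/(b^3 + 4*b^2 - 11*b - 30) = 1/(b - 3)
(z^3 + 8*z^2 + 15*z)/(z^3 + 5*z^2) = (z + 3)/z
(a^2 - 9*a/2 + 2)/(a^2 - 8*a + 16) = (a - 1/2)/(a - 4)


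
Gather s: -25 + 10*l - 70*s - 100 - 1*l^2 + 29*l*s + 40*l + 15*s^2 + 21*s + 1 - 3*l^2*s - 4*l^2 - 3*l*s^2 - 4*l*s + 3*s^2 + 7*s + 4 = -5*l^2 + 50*l + s^2*(18 - 3*l) + s*(-3*l^2 + 25*l - 42) - 120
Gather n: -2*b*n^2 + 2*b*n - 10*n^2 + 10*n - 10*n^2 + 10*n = n^2*(-2*b - 20) + n*(2*b + 20)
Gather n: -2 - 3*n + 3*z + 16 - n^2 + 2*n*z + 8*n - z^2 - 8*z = -n^2 + n*(2*z + 5) - z^2 - 5*z + 14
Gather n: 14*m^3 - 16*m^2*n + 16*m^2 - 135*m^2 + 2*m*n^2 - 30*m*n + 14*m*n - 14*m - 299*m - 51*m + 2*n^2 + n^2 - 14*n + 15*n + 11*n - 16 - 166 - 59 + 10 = 14*m^3 - 119*m^2 - 364*m + n^2*(2*m + 3) + n*(-16*m^2 - 16*m + 12) - 231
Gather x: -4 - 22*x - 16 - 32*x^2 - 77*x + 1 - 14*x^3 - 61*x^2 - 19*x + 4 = -14*x^3 - 93*x^2 - 118*x - 15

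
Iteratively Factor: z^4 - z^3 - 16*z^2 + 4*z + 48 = (z - 4)*(z^3 + 3*z^2 - 4*z - 12) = (z - 4)*(z + 3)*(z^2 - 4) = (z - 4)*(z - 2)*(z + 3)*(z + 2)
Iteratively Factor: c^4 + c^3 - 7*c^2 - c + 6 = (c - 1)*(c^3 + 2*c^2 - 5*c - 6) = (c - 1)*(c + 3)*(c^2 - c - 2) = (c - 1)*(c + 1)*(c + 3)*(c - 2)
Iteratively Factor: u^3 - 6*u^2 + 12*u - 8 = (u - 2)*(u^2 - 4*u + 4) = (u - 2)^2*(u - 2)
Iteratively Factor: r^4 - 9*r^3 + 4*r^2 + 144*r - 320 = (r - 5)*(r^3 - 4*r^2 - 16*r + 64) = (r - 5)*(r - 4)*(r^2 - 16) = (r - 5)*(r - 4)^2*(r + 4)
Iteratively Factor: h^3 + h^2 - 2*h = (h)*(h^2 + h - 2) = h*(h - 1)*(h + 2)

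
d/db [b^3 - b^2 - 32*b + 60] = 3*b^2 - 2*b - 32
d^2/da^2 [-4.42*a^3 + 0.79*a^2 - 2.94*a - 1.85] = 1.58 - 26.52*a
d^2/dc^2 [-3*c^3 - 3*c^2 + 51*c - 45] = -18*c - 6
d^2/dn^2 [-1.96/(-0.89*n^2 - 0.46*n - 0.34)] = (-3.105032*n^2 - 1.604848*n + 1.96*(1.78*n + 0.46)*(3.56*n + 0.92) - 1.186192)/(0.89*n^2 + 0.46*n + 0.34)^3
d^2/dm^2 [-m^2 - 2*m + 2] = -2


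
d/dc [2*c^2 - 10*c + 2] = 4*c - 10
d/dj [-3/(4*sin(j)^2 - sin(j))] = 3*(8/tan(j) - cos(j)/sin(j)^2)/(4*sin(j) - 1)^2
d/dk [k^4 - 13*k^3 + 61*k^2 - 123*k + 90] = 4*k^3 - 39*k^2 + 122*k - 123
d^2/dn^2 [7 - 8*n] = 0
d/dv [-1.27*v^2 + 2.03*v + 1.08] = 2.03 - 2.54*v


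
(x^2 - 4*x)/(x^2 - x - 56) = x*(4 - x)/(-x^2 + x + 56)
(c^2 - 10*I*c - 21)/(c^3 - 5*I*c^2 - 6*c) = (c - 7*I)/(c*(c - 2*I))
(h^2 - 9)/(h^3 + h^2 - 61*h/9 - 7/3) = 9*(h - 3)/(9*h^2 - 18*h - 7)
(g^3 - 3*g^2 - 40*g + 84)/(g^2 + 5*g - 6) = (g^2 - 9*g + 14)/(g - 1)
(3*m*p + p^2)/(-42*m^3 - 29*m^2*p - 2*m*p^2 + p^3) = p/(-14*m^2 - 5*m*p + p^2)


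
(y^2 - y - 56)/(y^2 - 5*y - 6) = (-y^2 + y + 56)/(-y^2 + 5*y + 6)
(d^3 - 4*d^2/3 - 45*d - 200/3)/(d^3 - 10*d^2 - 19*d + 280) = (d + 5/3)/(d - 7)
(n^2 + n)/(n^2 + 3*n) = (n + 1)/(n + 3)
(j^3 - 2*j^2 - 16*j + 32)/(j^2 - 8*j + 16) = (j^2 + 2*j - 8)/(j - 4)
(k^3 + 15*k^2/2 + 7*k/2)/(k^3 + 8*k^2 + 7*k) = (k + 1/2)/(k + 1)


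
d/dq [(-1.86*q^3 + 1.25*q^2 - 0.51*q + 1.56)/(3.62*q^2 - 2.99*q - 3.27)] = (-6.7332*q^4 + 11.1228*q^3 + 16.3553*q^2 - 19.4694*q + 6.3321)/(13.1044*q^4 - 21.6476*q^3 - 14.7347*q^2 + 19.5546*q + 10.6929)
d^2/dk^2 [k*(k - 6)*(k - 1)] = 6*k - 14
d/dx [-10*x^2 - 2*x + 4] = -20*x - 2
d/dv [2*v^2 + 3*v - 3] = 4*v + 3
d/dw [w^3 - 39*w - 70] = 3*w^2 - 39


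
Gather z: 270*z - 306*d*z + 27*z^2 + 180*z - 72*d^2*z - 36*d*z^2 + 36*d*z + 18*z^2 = z^2*(45 - 36*d) + z*(-72*d^2 - 270*d + 450)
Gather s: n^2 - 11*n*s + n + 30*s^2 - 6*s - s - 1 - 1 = n^2 + n + 30*s^2 + s*(-11*n - 7) - 2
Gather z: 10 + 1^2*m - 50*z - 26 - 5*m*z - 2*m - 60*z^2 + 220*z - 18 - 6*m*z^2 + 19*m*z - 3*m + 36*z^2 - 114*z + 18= -4*m + z^2*(-6*m - 24) + z*(14*m + 56) - 16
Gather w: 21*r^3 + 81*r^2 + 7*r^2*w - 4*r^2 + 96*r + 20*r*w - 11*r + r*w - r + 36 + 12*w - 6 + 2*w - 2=21*r^3 + 77*r^2 + 84*r + w*(7*r^2 + 21*r + 14) + 28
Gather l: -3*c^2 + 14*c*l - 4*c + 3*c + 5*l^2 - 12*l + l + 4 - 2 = -3*c^2 - c + 5*l^2 + l*(14*c - 11) + 2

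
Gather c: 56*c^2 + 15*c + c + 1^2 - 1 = 56*c^2 + 16*c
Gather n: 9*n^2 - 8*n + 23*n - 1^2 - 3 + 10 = 9*n^2 + 15*n + 6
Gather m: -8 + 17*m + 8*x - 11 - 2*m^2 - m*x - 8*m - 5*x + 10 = -2*m^2 + m*(9 - x) + 3*x - 9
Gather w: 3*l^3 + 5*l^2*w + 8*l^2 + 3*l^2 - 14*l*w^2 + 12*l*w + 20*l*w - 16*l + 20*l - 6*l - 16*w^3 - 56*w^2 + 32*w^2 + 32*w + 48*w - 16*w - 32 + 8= 3*l^3 + 11*l^2 - 2*l - 16*w^3 + w^2*(-14*l - 24) + w*(5*l^2 + 32*l + 64) - 24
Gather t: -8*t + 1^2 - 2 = -8*t - 1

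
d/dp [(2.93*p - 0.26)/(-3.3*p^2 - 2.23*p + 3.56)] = (9.669*p^2 - 1.716*p + 9.851)/(10.89*p^4 + 14.718*p^3 - 18.5231*p^2 - 15.8776*p + 12.6736)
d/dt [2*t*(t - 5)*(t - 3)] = 6*t^2 - 32*t + 30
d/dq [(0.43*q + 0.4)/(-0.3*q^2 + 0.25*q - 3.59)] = (0.129*q^2 + 0.24*q - 1.6437)/(0.09*q^4 - 0.15*q^3 + 2.2165*q^2 - 1.795*q + 12.8881)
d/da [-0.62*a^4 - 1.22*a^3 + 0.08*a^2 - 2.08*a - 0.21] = -2.48*a^3 - 3.66*a^2 + 0.16*a - 2.08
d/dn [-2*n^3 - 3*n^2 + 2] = 6*n*(-n - 1)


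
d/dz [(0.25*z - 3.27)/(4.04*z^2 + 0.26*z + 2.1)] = (-1.01*z^2 + 26.4216*z + 1.3752)/(16.3216*z^4 + 2.1008*z^3 + 17.0356*z^2 + 1.092*z + 4.41)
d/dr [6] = 0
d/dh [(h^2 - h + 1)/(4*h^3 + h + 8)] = ((2*h - 1)*(4*h^3 + h + 8) - (12*h^2 + 1)*(h^2 - h + 1))/(4*h^3 + h + 8)^2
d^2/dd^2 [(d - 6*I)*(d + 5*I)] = 2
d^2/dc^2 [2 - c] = 0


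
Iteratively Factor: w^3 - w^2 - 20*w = (w)*(w^2 - w - 20) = w*(w - 5)*(w + 4)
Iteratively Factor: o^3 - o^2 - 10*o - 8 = (o + 1)*(o^2 - 2*o - 8) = (o + 1)*(o + 2)*(o - 4)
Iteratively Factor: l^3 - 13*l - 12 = (l - 4)*(l^2 + 4*l + 3) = (l - 4)*(l + 3)*(l + 1)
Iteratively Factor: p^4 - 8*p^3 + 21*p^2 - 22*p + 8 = (p - 4)*(p^3 - 4*p^2 + 5*p - 2) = (p - 4)*(p - 1)*(p^2 - 3*p + 2) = (p - 4)*(p - 2)*(p - 1)*(p - 1)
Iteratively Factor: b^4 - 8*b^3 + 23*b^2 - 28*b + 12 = (b - 3)*(b^3 - 5*b^2 + 8*b - 4) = (b - 3)*(b - 2)*(b^2 - 3*b + 2) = (b - 3)*(b - 2)^2*(b - 1)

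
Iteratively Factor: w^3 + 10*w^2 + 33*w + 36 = (w + 4)*(w^2 + 6*w + 9) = (w + 3)*(w + 4)*(w + 3)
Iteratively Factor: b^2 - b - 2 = (b + 1)*(b - 2)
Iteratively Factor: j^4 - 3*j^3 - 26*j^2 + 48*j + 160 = (j + 4)*(j^3 - 7*j^2 + 2*j + 40) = (j + 2)*(j + 4)*(j^2 - 9*j + 20) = (j - 4)*(j + 2)*(j + 4)*(j - 5)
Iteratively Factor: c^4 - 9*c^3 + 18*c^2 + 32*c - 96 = (c - 4)*(c^3 - 5*c^2 - 2*c + 24) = (c - 4)^2*(c^2 - c - 6) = (c - 4)^2*(c + 2)*(c - 3)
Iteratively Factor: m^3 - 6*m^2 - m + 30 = (m + 2)*(m^2 - 8*m + 15) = (m - 3)*(m + 2)*(m - 5)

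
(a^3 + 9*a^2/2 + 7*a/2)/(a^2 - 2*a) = (2*a^2 + 9*a + 7)/(2*(a - 2))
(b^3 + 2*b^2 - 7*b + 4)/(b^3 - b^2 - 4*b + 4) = (b^2 + 3*b - 4)/(b^2 - 4)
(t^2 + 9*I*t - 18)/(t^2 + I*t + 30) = (t + 3*I)/(t - 5*I)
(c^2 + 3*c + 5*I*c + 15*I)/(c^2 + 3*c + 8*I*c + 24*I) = (c + 5*I)/(c + 8*I)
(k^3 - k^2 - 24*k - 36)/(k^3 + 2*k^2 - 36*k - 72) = (k + 3)/(k + 6)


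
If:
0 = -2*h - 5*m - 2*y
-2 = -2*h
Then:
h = 1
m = -2*y/5 - 2/5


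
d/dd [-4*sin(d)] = -4*cos(d)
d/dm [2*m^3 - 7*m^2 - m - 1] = 6*m^2 - 14*m - 1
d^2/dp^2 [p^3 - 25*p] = 6*p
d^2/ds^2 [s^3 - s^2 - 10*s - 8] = 6*s - 2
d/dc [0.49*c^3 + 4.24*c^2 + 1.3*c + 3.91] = 1.47*c^2 + 8.48*c + 1.3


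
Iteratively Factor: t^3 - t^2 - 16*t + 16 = (t - 1)*(t^2 - 16) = (t - 1)*(t + 4)*(t - 4)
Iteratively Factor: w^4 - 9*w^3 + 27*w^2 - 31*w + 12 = (w - 4)*(w^3 - 5*w^2 + 7*w - 3) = (w - 4)*(w - 1)*(w^2 - 4*w + 3) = (w - 4)*(w - 3)*(w - 1)*(w - 1)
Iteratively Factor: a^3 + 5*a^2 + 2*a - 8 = (a - 1)*(a^2 + 6*a + 8) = (a - 1)*(a + 2)*(a + 4)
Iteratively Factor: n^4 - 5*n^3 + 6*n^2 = (n)*(n^3 - 5*n^2 + 6*n) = n^2*(n^2 - 5*n + 6) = n^2*(n - 3)*(n - 2)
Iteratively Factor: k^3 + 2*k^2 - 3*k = (k + 3)*(k^2 - k) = (k - 1)*(k + 3)*(k)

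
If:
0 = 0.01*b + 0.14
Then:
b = -14.00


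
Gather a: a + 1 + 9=a + 10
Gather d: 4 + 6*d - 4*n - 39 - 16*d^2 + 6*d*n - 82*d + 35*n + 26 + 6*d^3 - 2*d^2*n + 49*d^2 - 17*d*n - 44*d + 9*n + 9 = 6*d^3 + d^2*(33 - 2*n) + d*(-11*n - 120) + 40*n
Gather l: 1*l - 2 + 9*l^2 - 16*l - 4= 9*l^2 - 15*l - 6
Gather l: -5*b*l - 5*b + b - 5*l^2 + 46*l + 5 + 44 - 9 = -4*b - 5*l^2 + l*(46 - 5*b) + 40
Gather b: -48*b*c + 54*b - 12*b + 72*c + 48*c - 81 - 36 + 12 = b*(42 - 48*c) + 120*c - 105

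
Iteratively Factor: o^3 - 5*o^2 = (o - 5)*(o^2) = o*(o - 5)*(o)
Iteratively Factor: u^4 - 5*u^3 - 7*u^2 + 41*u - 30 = (u + 3)*(u^3 - 8*u^2 + 17*u - 10) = (u - 5)*(u + 3)*(u^2 - 3*u + 2) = (u - 5)*(u - 1)*(u + 3)*(u - 2)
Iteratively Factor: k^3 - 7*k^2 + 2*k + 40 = (k - 4)*(k^2 - 3*k - 10) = (k - 4)*(k + 2)*(k - 5)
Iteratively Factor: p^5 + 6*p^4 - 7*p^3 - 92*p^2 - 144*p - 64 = (p - 4)*(p^4 + 10*p^3 + 33*p^2 + 40*p + 16) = (p - 4)*(p + 4)*(p^3 + 6*p^2 + 9*p + 4) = (p - 4)*(p + 4)^2*(p^2 + 2*p + 1) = (p - 4)*(p + 1)*(p + 4)^2*(p + 1)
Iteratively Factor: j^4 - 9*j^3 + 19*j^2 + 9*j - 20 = (j - 5)*(j^3 - 4*j^2 - j + 4) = (j - 5)*(j - 4)*(j^2 - 1) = (j - 5)*(j - 4)*(j - 1)*(j + 1)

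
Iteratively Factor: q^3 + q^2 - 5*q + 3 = (q - 1)*(q^2 + 2*q - 3) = (q - 1)^2*(q + 3)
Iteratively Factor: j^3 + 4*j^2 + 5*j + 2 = (j + 2)*(j^2 + 2*j + 1) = (j + 1)*(j + 2)*(j + 1)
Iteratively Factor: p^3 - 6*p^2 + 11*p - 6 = (p - 3)*(p^2 - 3*p + 2) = (p - 3)*(p - 2)*(p - 1)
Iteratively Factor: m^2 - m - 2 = (m + 1)*(m - 2)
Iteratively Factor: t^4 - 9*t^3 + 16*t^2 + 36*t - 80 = (t + 2)*(t^3 - 11*t^2 + 38*t - 40) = (t - 4)*(t + 2)*(t^2 - 7*t + 10) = (t - 5)*(t - 4)*(t + 2)*(t - 2)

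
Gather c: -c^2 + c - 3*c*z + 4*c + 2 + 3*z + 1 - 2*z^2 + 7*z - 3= -c^2 + c*(5 - 3*z) - 2*z^2 + 10*z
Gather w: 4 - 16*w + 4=8 - 16*w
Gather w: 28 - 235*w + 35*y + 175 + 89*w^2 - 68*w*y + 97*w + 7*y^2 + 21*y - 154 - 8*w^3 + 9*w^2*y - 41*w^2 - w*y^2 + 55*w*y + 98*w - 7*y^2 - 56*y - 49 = -8*w^3 + w^2*(9*y + 48) + w*(-y^2 - 13*y - 40)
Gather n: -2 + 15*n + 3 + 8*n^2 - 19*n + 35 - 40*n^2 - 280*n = -32*n^2 - 284*n + 36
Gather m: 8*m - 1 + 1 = 8*m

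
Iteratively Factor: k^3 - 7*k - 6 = (k + 1)*(k^2 - k - 6) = (k - 3)*(k + 1)*(k + 2)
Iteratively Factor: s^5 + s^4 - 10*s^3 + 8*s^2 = (s - 1)*(s^4 + 2*s^3 - 8*s^2) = s*(s - 1)*(s^3 + 2*s^2 - 8*s) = s^2*(s - 1)*(s^2 + 2*s - 8) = s^2*(s - 2)*(s - 1)*(s + 4)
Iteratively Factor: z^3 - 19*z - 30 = (z + 2)*(z^2 - 2*z - 15) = (z - 5)*(z + 2)*(z + 3)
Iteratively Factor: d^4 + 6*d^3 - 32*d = (d)*(d^3 + 6*d^2 - 32) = d*(d - 2)*(d^2 + 8*d + 16) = d*(d - 2)*(d + 4)*(d + 4)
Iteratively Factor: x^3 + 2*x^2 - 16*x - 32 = (x - 4)*(x^2 + 6*x + 8) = (x - 4)*(x + 4)*(x + 2)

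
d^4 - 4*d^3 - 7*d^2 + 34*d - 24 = (d - 4)*(d - 2)*(d - 1)*(d + 3)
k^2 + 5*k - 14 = (k - 2)*(k + 7)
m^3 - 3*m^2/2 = m^2*(m - 3/2)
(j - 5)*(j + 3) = j^2 - 2*j - 15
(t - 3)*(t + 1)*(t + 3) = t^3 + t^2 - 9*t - 9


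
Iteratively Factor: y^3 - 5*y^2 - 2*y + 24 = (y - 4)*(y^2 - y - 6) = (y - 4)*(y - 3)*(y + 2)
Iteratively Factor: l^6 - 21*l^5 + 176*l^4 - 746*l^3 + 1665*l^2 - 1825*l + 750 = (l - 5)*(l^5 - 16*l^4 + 96*l^3 - 266*l^2 + 335*l - 150) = (l - 5)*(l - 3)*(l^4 - 13*l^3 + 57*l^2 - 95*l + 50) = (l - 5)^2*(l - 3)*(l^3 - 8*l^2 + 17*l - 10) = (l - 5)^2*(l - 3)*(l - 1)*(l^2 - 7*l + 10) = (l - 5)^2*(l - 3)*(l - 2)*(l - 1)*(l - 5)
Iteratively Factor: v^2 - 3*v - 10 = (v - 5)*(v + 2)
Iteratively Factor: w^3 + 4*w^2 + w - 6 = (w + 2)*(w^2 + 2*w - 3) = (w + 2)*(w + 3)*(w - 1)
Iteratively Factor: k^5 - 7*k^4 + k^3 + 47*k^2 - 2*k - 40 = (k + 2)*(k^4 - 9*k^3 + 19*k^2 + 9*k - 20) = (k - 4)*(k + 2)*(k^3 - 5*k^2 - k + 5) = (k - 4)*(k - 1)*(k + 2)*(k^2 - 4*k - 5) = (k - 5)*(k - 4)*(k - 1)*(k + 2)*(k + 1)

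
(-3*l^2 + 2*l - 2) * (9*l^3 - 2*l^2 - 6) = -27*l^5 + 24*l^4 - 22*l^3 + 22*l^2 - 12*l + 12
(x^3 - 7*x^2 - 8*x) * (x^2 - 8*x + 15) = x^5 - 15*x^4 + 63*x^3 - 41*x^2 - 120*x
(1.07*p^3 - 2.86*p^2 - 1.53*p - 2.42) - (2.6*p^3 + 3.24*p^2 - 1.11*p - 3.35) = -1.53*p^3 - 6.1*p^2 - 0.42*p + 0.93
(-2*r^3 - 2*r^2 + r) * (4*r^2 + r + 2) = -8*r^5 - 10*r^4 - 2*r^3 - 3*r^2 + 2*r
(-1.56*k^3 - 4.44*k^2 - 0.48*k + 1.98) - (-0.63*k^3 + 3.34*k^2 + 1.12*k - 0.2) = -0.93*k^3 - 7.78*k^2 - 1.6*k + 2.18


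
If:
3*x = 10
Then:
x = 10/3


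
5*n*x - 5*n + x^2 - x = (5*n + x)*(x - 1)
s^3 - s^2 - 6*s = s*(s - 3)*(s + 2)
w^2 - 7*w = w*(w - 7)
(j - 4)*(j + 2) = j^2 - 2*j - 8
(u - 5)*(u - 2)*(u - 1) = u^3 - 8*u^2 + 17*u - 10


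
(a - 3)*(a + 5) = a^2 + 2*a - 15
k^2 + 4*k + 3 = (k + 1)*(k + 3)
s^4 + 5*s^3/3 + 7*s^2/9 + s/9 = s*(s + 1/3)^2*(s + 1)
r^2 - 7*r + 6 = (r - 6)*(r - 1)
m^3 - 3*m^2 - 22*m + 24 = (m - 6)*(m - 1)*(m + 4)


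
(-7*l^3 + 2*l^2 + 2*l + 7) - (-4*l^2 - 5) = -7*l^3 + 6*l^2 + 2*l + 12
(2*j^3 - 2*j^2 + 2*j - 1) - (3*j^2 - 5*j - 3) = 2*j^3 - 5*j^2 + 7*j + 2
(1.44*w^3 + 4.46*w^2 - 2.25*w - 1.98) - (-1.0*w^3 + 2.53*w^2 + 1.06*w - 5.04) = 2.44*w^3 + 1.93*w^2 - 3.31*w + 3.06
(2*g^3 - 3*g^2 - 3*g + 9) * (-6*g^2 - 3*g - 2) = -12*g^5 + 12*g^4 + 23*g^3 - 39*g^2 - 21*g - 18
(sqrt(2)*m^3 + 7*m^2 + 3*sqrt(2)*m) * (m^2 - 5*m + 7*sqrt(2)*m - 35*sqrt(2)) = sqrt(2)*m^5 - 5*sqrt(2)*m^4 + 21*m^4 - 105*m^3 + 52*sqrt(2)*m^3 - 260*sqrt(2)*m^2 + 42*m^2 - 210*m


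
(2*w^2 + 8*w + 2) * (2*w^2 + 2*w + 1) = 4*w^4 + 20*w^3 + 22*w^2 + 12*w + 2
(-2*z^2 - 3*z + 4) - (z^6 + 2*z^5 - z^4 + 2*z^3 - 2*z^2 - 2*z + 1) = -z^6 - 2*z^5 + z^4 - 2*z^3 - z + 3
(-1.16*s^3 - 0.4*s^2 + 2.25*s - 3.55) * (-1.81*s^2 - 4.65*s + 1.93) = 2.0996*s^5 + 6.118*s^4 - 4.4513*s^3 - 4.809*s^2 + 20.85*s - 6.8515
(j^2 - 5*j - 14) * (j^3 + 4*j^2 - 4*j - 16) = j^5 - j^4 - 38*j^3 - 52*j^2 + 136*j + 224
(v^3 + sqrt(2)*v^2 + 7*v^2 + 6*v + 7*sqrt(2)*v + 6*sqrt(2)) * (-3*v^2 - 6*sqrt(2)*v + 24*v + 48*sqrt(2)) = -3*v^5 - 9*sqrt(2)*v^4 + 3*v^4 + 9*sqrt(2)*v^3 + 138*v^3 + 156*v^2 + 450*sqrt(2)*v^2 + 600*v + 432*sqrt(2)*v + 576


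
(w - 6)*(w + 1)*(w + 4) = w^3 - w^2 - 26*w - 24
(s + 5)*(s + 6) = s^2 + 11*s + 30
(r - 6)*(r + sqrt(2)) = r^2 - 6*r + sqrt(2)*r - 6*sqrt(2)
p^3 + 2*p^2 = p^2*(p + 2)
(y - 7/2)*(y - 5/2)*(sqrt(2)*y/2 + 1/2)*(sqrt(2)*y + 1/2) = y^4 - 6*y^3 + 3*sqrt(2)*y^3/4 - 9*sqrt(2)*y^2/2 + 9*y^2 - 3*y/2 + 105*sqrt(2)*y/16 + 35/16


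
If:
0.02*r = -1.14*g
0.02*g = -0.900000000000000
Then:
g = -45.00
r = 2565.00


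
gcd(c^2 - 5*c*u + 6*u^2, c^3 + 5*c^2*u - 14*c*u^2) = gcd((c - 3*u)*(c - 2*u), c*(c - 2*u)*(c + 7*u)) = -c + 2*u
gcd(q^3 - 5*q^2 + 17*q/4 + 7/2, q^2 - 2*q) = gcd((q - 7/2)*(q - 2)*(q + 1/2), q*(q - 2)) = q - 2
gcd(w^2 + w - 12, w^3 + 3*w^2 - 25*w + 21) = w - 3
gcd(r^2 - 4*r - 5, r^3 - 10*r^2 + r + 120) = r - 5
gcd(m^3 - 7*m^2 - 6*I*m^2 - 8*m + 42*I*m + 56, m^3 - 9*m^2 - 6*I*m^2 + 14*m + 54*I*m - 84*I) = m - 7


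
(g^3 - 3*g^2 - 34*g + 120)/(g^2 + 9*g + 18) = (g^2 - 9*g + 20)/(g + 3)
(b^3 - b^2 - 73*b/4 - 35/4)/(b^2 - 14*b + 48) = (b^3 - b^2 - 73*b/4 - 35/4)/(b^2 - 14*b + 48)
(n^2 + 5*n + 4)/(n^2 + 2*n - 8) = (n + 1)/(n - 2)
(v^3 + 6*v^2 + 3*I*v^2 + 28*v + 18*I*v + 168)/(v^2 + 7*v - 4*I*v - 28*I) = (v^2 + v*(6 + 7*I) + 42*I)/(v + 7)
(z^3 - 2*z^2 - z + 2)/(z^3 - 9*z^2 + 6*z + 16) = (z - 1)/(z - 8)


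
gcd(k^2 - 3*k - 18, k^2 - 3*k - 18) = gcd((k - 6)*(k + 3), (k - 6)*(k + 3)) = k^2 - 3*k - 18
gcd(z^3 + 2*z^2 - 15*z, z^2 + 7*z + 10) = z + 5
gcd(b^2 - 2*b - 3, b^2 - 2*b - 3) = b^2 - 2*b - 3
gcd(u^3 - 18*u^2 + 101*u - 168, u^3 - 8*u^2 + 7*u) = u - 7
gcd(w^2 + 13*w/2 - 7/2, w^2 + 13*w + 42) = w + 7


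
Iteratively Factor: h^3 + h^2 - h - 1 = (h - 1)*(h^2 + 2*h + 1) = (h - 1)*(h + 1)*(h + 1)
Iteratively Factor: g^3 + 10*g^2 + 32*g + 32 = (g + 2)*(g^2 + 8*g + 16) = (g + 2)*(g + 4)*(g + 4)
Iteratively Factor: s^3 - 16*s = (s + 4)*(s^2 - 4*s) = (s - 4)*(s + 4)*(s)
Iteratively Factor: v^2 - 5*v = (v - 5)*(v)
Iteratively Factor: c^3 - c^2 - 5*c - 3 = (c - 3)*(c^2 + 2*c + 1) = (c - 3)*(c + 1)*(c + 1)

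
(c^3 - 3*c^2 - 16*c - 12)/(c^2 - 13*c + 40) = (c^3 - 3*c^2 - 16*c - 12)/(c^2 - 13*c + 40)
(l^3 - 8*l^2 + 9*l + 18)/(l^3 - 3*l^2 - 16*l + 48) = (l^2 - 5*l - 6)/(l^2 - 16)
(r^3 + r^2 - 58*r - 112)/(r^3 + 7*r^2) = 1 - 6/r - 16/r^2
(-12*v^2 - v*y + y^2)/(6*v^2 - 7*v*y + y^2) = (-12*v^2 - v*y + y^2)/(6*v^2 - 7*v*y + y^2)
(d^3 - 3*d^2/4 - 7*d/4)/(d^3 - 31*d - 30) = d*(4*d - 7)/(4*(d^2 - d - 30))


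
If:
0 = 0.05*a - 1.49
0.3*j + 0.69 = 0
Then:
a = 29.80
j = -2.30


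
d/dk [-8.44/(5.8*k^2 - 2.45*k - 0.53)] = (97.904*k - 20.678)/(-5.8*k^2 + 2.45*k + 0.53)^2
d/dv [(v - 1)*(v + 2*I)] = 2*v - 1 + 2*I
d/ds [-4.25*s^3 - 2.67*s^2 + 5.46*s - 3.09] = -12.75*s^2 - 5.34*s + 5.46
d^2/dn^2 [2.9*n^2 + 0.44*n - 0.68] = 5.80000000000000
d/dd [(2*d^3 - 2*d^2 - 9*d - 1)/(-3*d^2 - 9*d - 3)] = (-2*d^4 - 12*d^3 - 9*d^2 + 2*d + 6)/(3*(d^4 + 6*d^3 + 11*d^2 + 6*d + 1))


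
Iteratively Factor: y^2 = (y)*(y)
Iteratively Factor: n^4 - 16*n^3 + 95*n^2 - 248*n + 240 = (n - 5)*(n^3 - 11*n^2 + 40*n - 48) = (n - 5)*(n - 4)*(n^2 - 7*n + 12) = (n - 5)*(n - 4)*(n - 3)*(n - 4)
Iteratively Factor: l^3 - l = (l)*(l^2 - 1) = l*(l + 1)*(l - 1)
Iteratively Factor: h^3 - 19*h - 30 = (h + 2)*(h^2 - 2*h - 15) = (h - 5)*(h + 2)*(h + 3)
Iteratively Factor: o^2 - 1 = (o + 1)*(o - 1)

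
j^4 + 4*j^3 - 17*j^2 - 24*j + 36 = (j - 3)*(j - 1)*(j + 2)*(j + 6)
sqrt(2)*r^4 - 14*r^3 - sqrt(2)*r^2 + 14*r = r*(r - 1)*(r - 7*sqrt(2))*(sqrt(2)*r + sqrt(2))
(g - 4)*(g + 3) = g^2 - g - 12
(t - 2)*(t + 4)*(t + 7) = t^3 + 9*t^2 + 6*t - 56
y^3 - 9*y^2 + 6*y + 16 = (y - 8)*(y - 2)*(y + 1)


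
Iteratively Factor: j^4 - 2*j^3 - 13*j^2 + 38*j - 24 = (j + 4)*(j^3 - 6*j^2 + 11*j - 6) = (j - 2)*(j + 4)*(j^2 - 4*j + 3) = (j - 3)*(j - 2)*(j + 4)*(j - 1)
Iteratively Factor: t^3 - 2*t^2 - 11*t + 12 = (t - 4)*(t^2 + 2*t - 3) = (t - 4)*(t - 1)*(t + 3)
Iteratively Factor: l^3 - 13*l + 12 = (l - 3)*(l^2 + 3*l - 4) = (l - 3)*(l - 1)*(l + 4)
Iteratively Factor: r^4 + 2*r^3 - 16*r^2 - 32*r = (r + 4)*(r^3 - 2*r^2 - 8*r) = r*(r + 4)*(r^2 - 2*r - 8) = r*(r + 2)*(r + 4)*(r - 4)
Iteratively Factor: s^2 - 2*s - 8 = (s - 4)*(s + 2)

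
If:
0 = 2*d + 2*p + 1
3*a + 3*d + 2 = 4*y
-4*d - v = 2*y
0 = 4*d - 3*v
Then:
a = 41*y/24 - 2/3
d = -3*y/8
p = 3*y/8 - 1/2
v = -y/2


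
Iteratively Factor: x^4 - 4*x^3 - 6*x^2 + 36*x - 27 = (x - 1)*(x^3 - 3*x^2 - 9*x + 27) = (x - 1)*(x + 3)*(x^2 - 6*x + 9) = (x - 3)*(x - 1)*(x + 3)*(x - 3)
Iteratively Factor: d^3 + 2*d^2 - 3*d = (d - 1)*(d^2 + 3*d) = d*(d - 1)*(d + 3)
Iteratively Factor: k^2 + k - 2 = (k - 1)*(k + 2)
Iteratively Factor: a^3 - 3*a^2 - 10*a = (a + 2)*(a^2 - 5*a) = (a - 5)*(a + 2)*(a)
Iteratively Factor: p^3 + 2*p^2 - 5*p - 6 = (p + 1)*(p^2 + p - 6) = (p + 1)*(p + 3)*(p - 2)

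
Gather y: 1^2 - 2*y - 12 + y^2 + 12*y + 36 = y^2 + 10*y + 25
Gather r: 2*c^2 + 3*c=2*c^2 + 3*c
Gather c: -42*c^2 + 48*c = -42*c^2 + 48*c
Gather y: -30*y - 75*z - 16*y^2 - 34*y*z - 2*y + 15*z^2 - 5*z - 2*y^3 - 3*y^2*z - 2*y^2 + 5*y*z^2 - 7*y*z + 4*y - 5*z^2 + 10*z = -2*y^3 + y^2*(-3*z - 18) + y*(5*z^2 - 41*z - 28) + 10*z^2 - 70*z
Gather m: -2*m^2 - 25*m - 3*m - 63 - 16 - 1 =-2*m^2 - 28*m - 80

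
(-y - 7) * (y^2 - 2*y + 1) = -y^3 - 5*y^2 + 13*y - 7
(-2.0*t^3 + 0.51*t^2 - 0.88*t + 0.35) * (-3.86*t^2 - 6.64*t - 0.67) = 7.72*t^5 + 11.3114*t^4 + 1.3504*t^3 + 4.1505*t^2 - 1.7344*t - 0.2345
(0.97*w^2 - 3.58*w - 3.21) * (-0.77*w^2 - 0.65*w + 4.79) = -0.7469*w^4 + 2.1261*w^3 + 9.445*w^2 - 15.0617*w - 15.3759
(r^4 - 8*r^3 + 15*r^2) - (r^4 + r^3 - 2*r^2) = -9*r^3 + 17*r^2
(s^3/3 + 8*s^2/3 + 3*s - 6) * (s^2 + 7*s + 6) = s^5/3 + 5*s^4 + 71*s^3/3 + 31*s^2 - 24*s - 36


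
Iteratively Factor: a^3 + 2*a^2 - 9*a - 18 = (a + 3)*(a^2 - a - 6) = (a - 3)*(a + 3)*(a + 2)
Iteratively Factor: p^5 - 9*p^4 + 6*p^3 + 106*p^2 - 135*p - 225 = (p - 5)*(p^4 - 4*p^3 - 14*p^2 + 36*p + 45) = (p - 5)*(p + 1)*(p^3 - 5*p^2 - 9*p + 45) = (p - 5)*(p - 3)*(p + 1)*(p^2 - 2*p - 15) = (p - 5)^2*(p - 3)*(p + 1)*(p + 3)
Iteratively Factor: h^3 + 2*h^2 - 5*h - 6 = (h + 1)*(h^2 + h - 6) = (h + 1)*(h + 3)*(h - 2)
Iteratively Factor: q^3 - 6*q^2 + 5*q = (q - 1)*(q^2 - 5*q) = (q - 5)*(q - 1)*(q)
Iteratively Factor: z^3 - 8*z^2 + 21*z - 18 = (z - 3)*(z^2 - 5*z + 6) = (z - 3)*(z - 2)*(z - 3)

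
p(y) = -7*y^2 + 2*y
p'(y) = 2 - 14*y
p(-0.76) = -5.56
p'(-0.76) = 12.64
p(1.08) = -6.00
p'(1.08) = -13.12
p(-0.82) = -6.35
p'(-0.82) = 13.48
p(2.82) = -50.03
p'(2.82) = -37.48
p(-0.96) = -8.37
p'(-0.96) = 15.44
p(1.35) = -10.06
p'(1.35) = -16.90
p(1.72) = -17.27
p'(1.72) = -22.08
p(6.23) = -259.23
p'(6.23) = -85.22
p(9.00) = -549.00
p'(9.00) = -124.00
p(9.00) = -549.00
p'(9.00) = -124.00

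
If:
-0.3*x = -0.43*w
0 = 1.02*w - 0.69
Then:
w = 0.68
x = 0.97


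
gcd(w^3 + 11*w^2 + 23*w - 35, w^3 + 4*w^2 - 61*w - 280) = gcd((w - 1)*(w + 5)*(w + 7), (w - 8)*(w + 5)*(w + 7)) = w^2 + 12*w + 35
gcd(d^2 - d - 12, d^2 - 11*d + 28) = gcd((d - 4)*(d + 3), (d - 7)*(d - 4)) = d - 4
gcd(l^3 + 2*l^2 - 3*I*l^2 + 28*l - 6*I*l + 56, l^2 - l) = 1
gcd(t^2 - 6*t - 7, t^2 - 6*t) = 1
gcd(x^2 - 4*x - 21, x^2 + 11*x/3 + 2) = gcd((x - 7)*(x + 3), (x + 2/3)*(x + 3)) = x + 3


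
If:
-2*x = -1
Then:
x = 1/2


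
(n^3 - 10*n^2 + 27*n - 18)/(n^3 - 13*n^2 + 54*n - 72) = (n - 1)/(n - 4)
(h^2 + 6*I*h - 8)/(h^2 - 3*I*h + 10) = (h + 4*I)/(h - 5*I)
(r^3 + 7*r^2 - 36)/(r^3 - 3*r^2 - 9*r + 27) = (r^2 + 4*r - 12)/(r^2 - 6*r + 9)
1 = 1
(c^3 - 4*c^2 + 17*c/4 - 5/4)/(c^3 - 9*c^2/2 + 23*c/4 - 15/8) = 2*(c - 1)/(2*c - 3)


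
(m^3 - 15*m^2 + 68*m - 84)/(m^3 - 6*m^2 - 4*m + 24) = (m - 7)/(m + 2)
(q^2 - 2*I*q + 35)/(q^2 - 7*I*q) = (q + 5*I)/q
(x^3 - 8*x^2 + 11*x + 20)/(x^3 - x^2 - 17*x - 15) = (x - 4)/(x + 3)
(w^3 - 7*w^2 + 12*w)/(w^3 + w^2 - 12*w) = (w - 4)/(w + 4)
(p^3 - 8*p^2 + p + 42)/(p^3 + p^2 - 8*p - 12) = (p - 7)/(p + 2)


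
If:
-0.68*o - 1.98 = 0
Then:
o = -2.91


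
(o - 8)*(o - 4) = o^2 - 12*o + 32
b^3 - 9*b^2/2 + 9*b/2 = b*(b - 3)*(b - 3/2)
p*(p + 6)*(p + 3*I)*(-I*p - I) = -I*p^4 + 3*p^3 - 7*I*p^3 + 21*p^2 - 6*I*p^2 + 18*p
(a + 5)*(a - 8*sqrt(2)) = a^2 - 8*sqrt(2)*a + 5*a - 40*sqrt(2)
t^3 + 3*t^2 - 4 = (t - 1)*(t + 2)^2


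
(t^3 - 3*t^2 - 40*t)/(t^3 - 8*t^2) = (t + 5)/t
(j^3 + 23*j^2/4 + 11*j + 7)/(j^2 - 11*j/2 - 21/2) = (4*j^3 + 23*j^2 + 44*j + 28)/(2*(2*j^2 - 11*j - 21))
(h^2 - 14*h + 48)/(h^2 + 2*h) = (h^2 - 14*h + 48)/(h*(h + 2))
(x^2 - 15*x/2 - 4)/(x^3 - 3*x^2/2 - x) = (x - 8)/(x*(x - 2))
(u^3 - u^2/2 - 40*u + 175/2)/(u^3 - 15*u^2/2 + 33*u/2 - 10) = (u^2 + 2*u - 35)/(u^2 - 5*u + 4)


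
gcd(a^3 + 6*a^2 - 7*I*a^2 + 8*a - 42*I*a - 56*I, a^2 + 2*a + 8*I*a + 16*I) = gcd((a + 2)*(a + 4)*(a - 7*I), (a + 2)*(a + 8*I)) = a + 2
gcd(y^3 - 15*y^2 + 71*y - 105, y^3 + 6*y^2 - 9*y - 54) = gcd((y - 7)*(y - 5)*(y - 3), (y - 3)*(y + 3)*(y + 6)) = y - 3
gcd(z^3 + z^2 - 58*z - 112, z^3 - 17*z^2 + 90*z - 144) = z - 8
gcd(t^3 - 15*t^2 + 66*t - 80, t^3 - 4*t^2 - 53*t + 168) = t - 8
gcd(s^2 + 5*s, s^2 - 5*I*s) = s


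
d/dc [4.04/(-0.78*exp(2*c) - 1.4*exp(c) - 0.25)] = (6.3024*exp(c) + 5.656)*exp(c)/(0.78*exp(2*c) + 1.4*exp(c) + 0.25)^2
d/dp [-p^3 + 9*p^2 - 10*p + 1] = -3*p^2 + 18*p - 10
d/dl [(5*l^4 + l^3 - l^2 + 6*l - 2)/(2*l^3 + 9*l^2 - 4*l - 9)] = (10*l^6 + 90*l^5 - 49*l^4 - 212*l^3 - 65*l^2 + 54*l - 62)/(4*l^6 + 36*l^5 + 65*l^4 - 108*l^3 - 146*l^2 + 72*l + 81)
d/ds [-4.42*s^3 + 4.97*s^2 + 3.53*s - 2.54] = -13.26*s^2 + 9.94*s + 3.53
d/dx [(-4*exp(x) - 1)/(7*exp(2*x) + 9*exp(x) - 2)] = (28*exp(2*x) + 14*exp(x) + 17)*exp(x)/(49*exp(4*x) + 126*exp(3*x) + 53*exp(2*x) - 36*exp(x) + 4)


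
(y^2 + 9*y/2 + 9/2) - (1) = y^2 + 9*y/2 + 7/2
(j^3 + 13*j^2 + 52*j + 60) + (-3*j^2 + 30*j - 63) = j^3 + 10*j^2 + 82*j - 3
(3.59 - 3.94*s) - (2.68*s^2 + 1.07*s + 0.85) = -2.68*s^2 - 5.01*s + 2.74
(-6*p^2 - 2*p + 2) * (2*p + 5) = -12*p^3 - 34*p^2 - 6*p + 10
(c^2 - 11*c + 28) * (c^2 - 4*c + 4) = c^4 - 15*c^3 + 76*c^2 - 156*c + 112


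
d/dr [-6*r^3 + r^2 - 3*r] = -18*r^2 + 2*r - 3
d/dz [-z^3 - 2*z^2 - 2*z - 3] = -3*z^2 - 4*z - 2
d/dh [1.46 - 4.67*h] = -4.67000000000000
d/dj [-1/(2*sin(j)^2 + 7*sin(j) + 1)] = (4*sin(j) + 7)*cos(j)/(7*sin(j) - cos(2*j) + 2)^2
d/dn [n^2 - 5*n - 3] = 2*n - 5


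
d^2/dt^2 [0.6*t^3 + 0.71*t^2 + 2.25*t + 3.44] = 3.6*t + 1.42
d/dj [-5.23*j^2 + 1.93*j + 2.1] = 1.93 - 10.46*j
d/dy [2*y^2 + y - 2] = 4*y + 1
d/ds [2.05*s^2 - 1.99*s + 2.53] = 4.1*s - 1.99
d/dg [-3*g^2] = -6*g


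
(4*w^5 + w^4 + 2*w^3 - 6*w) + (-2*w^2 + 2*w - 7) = 4*w^5 + w^4 + 2*w^3 - 2*w^2 - 4*w - 7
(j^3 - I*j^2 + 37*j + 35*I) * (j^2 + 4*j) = j^5 + 4*j^4 - I*j^4 + 37*j^3 - 4*I*j^3 + 148*j^2 + 35*I*j^2 + 140*I*j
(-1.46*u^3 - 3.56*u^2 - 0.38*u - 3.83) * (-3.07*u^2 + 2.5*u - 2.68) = 4.4822*u^5 + 7.2792*u^4 - 3.8206*u^3 + 20.3489*u^2 - 8.5566*u + 10.2644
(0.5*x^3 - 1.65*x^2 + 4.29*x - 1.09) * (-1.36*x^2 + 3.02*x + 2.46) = -0.68*x^5 + 3.754*x^4 - 9.5874*x^3 + 10.3792*x^2 + 7.2616*x - 2.6814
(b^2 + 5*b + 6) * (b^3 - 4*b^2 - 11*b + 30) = b^5 + b^4 - 25*b^3 - 49*b^2 + 84*b + 180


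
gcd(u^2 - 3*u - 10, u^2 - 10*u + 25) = u - 5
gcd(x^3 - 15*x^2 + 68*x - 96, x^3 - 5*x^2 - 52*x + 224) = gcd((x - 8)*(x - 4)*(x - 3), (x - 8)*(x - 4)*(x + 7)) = x^2 - 12*x + 32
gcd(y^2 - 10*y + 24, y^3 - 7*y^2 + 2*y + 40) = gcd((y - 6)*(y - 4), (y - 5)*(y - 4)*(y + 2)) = y - 4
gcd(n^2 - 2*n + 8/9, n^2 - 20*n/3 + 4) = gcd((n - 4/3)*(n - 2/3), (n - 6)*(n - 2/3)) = n - 2/3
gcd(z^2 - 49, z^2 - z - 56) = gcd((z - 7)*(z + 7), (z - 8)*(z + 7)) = z + 7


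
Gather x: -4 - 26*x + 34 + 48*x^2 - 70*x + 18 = 48*x^2 - 96*x + 48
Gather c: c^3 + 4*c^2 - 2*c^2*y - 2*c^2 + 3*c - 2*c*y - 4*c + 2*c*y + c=c^3 + c^2*(2 - 2*y)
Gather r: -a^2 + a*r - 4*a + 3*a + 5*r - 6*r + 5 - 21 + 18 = -a^2 - a + r*(a - 1) + 2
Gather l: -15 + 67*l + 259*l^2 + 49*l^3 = 49*l^3 + 259*l^2 + 67*l - 15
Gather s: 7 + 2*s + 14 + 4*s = 6*s + 21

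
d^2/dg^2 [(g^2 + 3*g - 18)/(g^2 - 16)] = 2*(3*g^3 - 6*g^2 + 144*g - 32)/(g^6 - 48*g^4 + 768*g^2 - 4096)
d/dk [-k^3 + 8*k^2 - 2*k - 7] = -3*k^2 + 16*k - 2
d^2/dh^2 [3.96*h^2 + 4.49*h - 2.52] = 7.92000000000000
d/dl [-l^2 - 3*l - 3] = -2*l - 3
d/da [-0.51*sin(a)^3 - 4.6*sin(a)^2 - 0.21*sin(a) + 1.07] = (-9.2*sin(a) + 0.765*cos(2*a) - 0.975)*cos(a)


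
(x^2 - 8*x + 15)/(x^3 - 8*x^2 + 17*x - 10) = (x - 3)/(x^2 - 3*x + 2)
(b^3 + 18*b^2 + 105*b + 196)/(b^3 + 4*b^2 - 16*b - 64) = (b^2 + 14*b + 49)/(b^2 - 16)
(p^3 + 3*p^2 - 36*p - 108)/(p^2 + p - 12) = (p^3 + 3*p^2 - 36*p - 108)/(p^2 + p - 12)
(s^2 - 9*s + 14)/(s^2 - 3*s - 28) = (s - 2)/(s + 4)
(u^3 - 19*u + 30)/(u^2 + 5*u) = u - 5 + 6/u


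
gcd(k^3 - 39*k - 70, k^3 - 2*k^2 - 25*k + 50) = k + 5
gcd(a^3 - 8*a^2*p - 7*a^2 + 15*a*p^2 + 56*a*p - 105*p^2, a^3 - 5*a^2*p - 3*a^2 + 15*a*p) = -a + 5*p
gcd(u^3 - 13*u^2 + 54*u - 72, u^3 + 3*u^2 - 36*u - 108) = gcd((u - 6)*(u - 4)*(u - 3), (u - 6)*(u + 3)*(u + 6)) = u - 6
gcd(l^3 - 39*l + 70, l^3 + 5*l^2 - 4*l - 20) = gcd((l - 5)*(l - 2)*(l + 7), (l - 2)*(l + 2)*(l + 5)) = l - 2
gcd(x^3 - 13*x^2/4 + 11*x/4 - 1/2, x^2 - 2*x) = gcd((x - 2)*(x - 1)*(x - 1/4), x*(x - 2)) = x - 2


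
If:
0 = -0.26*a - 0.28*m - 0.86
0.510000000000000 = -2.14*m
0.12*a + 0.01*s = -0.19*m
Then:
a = -3.05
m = -0.24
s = 41.14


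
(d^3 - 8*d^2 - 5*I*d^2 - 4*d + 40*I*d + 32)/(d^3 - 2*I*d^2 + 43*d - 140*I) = (d^2 - d*(8 + I) + 8*I)/(d^2 + 2*I*d + 35)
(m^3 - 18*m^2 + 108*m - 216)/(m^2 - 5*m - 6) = (m^2 - 12*m + 36)/(m + 1)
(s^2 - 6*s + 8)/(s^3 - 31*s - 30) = (-s^2 + 6*s - 8)/(-s^3 + 31*s + 30)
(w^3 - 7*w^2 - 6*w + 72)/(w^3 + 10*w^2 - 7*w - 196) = (w^2 - 3*w - 18)/(w^2 + 14*w + 49)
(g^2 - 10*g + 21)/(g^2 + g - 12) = (g - 7)/(g + 4)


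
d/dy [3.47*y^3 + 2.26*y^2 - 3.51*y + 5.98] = 10.41*y^2 + 4.52*y - 3.51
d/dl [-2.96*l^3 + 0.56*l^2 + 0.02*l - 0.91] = -8.88*l^2 + 1.12*l + 0.02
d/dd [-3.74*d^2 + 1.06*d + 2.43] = 1.06 - 7.48*d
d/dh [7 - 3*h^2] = -6*h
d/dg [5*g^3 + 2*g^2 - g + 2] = 15*g^2 + 4*g - 1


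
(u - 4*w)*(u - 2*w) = u^2 - 6*u*w + 8*w^2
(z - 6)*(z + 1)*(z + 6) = z^3 + z^2 - 36*z - 36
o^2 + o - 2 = (o - 1)*(o + 2)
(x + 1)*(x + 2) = x^2 + 3*x + 2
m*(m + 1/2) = m^2 + m/2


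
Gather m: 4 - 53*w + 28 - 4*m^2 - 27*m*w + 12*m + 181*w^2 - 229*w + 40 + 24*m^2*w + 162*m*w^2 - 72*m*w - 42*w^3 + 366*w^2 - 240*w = m^2*(24*w - 4) + m*(162*w^2 - 99*w + 12) - 42*w^3 + 547*w^2 - 522*w + 72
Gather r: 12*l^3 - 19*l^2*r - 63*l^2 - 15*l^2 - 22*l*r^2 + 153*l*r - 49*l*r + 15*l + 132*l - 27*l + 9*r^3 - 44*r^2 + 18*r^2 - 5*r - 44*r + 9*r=12*l^3 - 78*l^2 + 120*l + 9*r^3 + r^2*(-22*l - 26) + r*(-19*l^2 + 104*l - 40)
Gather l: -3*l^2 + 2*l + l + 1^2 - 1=-3*l^2 + 3*l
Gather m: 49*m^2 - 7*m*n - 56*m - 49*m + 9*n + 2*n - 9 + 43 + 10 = 49*m^2 + m*(-7*n - 105) + 11*n + 44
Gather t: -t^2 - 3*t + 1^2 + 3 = -t^2 - 3*t + 4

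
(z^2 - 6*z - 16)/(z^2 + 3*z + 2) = (z - 8)/(z + 1)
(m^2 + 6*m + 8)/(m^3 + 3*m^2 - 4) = (m + 4)/(m^2 + m - 2)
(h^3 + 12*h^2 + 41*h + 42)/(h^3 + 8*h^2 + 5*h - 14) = (h + 3)/(h - 1)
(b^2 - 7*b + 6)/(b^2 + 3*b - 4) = (b - 6)/(b + 4)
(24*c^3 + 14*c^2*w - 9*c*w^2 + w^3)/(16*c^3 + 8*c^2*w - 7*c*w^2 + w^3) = (-6*c + w)/(-4*c + w)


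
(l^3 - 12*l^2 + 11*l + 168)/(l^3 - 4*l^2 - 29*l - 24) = (l - 7)/(l + 1)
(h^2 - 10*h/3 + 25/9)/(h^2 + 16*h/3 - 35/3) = (h - 5/3)/(h + 7)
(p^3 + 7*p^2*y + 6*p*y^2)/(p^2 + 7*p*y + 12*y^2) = p*(p^2 + 7*p*y + 6*y^2)/(p^2 + 7*p*y + 12*y^2)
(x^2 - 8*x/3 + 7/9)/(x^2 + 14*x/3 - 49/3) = (x - 1/3)/(x + 7)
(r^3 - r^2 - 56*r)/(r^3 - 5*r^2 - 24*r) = (r + 7)/(r + 3)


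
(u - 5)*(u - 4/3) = u^2 - 19*u/3 + 20/3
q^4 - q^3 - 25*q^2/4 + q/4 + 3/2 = (q - 3)*(q - 1/2)*(q + 1/2)*(q + 2)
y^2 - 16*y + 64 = (y - 8)^2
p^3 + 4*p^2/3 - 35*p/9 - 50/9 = (p - 2)*(p + 5/3)^2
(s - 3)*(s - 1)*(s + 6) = s^3 + 2*s^2 - 21*s + 18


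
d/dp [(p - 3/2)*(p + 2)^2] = (p + 2)*(3*p - 1)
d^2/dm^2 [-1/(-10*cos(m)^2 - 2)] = 5*(-10*sin(m)^4 + 3*sin(m)^2 + 6)/(5*cos(m)^2 + 1)^3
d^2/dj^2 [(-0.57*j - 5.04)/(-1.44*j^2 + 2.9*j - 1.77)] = ((0.57*j + 5.04)*(2.88*j - 2.9)*(5.76*j - 5.8) - (4.9248*j + 11.2092)*(1.44*j^2 - 2.9*j + 1.77))/(1.44*j^2 - 2.9*j + 1.77)^3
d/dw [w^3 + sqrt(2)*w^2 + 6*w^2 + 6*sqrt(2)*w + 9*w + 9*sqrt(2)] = 3*w^2 + 2*sqrt(2)*w + 12*w + 6*sqrt(2) + 9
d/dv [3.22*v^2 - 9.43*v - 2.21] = 6.44*v - 9.43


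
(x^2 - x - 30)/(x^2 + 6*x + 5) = (x - 6)/(x + 1)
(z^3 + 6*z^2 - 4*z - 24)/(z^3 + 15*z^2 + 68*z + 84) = (z - 2)/(z + 7)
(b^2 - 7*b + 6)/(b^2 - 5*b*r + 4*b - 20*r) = (b^2 - 7*b + 6)/(b^2 - 5*b*r + 4*b - 20*r)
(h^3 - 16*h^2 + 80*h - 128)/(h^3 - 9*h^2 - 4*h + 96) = (h - 4)/(h + 3)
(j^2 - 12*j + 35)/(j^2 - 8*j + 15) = (j - 7)/(j - 3)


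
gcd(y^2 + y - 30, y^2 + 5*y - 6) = y + 6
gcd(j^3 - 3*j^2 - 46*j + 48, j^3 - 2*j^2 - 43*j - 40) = j - 8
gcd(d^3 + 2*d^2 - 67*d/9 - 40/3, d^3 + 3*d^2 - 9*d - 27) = d + 3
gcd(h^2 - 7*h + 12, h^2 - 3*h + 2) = 1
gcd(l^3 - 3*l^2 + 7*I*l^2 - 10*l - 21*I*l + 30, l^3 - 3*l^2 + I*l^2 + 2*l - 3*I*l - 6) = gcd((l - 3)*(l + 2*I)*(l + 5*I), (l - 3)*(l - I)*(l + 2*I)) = l^2 + l*(-3 + 2*I) - 6*I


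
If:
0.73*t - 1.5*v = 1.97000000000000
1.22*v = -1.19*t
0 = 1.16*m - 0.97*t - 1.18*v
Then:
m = -0.14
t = 0.90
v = -0.88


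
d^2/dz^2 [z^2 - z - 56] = 2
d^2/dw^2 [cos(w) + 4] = -cos(w)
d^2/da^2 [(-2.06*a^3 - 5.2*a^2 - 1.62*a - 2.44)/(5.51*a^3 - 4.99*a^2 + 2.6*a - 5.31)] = (-429.024028*a^6 - 118.030812*a^5 - 897.982332*a^4 - 1144.46244*a^3 - 145.702128*a^2 - 329.353152*a - 241.654808)/(167.284151*a^9 - 454.490697*a^8 + 648.407433*a^7 - 1036.808332*a^6 + 1181.951094*a^5 - 954.282153*a^4 + 897.009173*a^3 - 529.782417*a^2 + 219.92958*a - 149.721291)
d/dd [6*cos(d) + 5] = -6*sin(d)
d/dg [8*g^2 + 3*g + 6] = 16*g + 3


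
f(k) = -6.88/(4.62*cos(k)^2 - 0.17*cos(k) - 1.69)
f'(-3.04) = -0.70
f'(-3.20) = 0.40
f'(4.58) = -3.76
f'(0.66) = -26.82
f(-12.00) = -4.72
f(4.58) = 4.34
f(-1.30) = 4.90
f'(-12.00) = -13.27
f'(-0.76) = 82.05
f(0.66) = -6.50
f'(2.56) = 10.59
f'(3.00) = 1.00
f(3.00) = -2.29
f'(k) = -6.88*(9.24*sin(k)*cos(k) - 0.17*sin(k))/(4.62*cos(k)^2 - 0.17*cos(k) - 1.69)^2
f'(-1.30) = 7.73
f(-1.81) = 4.95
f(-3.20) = -2.23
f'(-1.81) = -8.16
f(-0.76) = -11.20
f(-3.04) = -2.25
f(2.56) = -4.10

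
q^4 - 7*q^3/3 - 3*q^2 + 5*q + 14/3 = (q - 7/3)*(q - 2)*(q + 1)^2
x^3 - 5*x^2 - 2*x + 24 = (x - 4)*(x - 3)*(x + 2)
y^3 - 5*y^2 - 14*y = y*(y - 7)*(y + 2)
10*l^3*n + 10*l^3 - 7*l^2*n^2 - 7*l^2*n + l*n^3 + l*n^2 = (-5*l + n)*(-2*l + n)*(l*n + l)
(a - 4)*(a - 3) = a^2 - 7*a + 12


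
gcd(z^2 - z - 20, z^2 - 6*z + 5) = z - 5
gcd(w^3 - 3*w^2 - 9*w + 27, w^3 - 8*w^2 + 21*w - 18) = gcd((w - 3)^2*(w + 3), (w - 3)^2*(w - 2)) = w^2 - 6*w + 9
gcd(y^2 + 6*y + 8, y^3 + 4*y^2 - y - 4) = y + 4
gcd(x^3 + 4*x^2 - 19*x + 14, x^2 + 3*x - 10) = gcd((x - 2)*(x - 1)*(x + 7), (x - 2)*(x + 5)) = x - 2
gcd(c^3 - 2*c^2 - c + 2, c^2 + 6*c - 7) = c - 1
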